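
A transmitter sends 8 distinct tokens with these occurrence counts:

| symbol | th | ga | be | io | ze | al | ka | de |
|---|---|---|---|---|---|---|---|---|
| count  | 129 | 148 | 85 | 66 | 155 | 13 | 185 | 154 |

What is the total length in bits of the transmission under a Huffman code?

Build the Huffman tree bottom-up:
al(13) + io(66) → 79
79 + be(85) → 164
th(129) + ga(148) → 277
de(154) + ze(155) → 309
164 + ka(185) → 349
277 + 309 → 586
349 + 586 → 935
Each symbol's bit-cost is frequency × depth; summing gives 2699 bits (equivalently 79 + 164 + 277 + 309 + 349 + 586 + 935).

2699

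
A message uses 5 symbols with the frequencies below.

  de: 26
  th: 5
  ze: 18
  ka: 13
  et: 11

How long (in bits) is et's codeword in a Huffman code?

3

Huffman merges, smallest pair first:
th(5) + et(11) → 16
ka(13) + 16 → 29
ze(18) + de(26) → 44
29 + 44 → 73
et's leaf is at depth 3, giving a 3-bit codeword.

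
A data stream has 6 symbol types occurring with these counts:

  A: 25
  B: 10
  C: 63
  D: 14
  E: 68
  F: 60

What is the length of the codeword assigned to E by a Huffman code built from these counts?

Build the tree from the bottom:
merge B(10) and D(14): 24
merge 24 and A(25): 49
merge 49 and F(60): 109
merge C(63) and E(68): 131
merge 109 and 131: 240
E's leaf is at depth 2, giving a 2-bit codeword.

2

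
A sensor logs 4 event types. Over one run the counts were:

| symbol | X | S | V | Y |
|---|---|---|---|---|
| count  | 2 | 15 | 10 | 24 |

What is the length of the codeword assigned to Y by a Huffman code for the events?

Build the tree from the bottom:
combine X(2), V(10) → 12
combine 12, S(15) → 27
combine Y(24), 27 → 51
Y is a child of the root — depth 1, so its codeword is a single bit.

1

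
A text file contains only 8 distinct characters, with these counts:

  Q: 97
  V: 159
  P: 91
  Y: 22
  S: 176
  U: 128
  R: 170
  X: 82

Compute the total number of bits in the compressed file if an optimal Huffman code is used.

2703

Greedily combine the two least-frequent nodes:
Y(22) + X(82) → 104
P(91) + Q(97) → 188
104 + U(128) → 232
V(159) + R(170) → 329
S(176) + 188 → 364
232 + 329 → 561
364 + 561 → 925
Each symbol's bit-cost is frequency × depth; summing gives 2703 bits (equivalently 104 + 188 + 232 + 329 + 364 + 561 + 925).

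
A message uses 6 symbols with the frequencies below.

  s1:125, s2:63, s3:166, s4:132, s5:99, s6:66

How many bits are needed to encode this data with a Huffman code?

Build the Huffman tree bottom-up:
s2(63) + s6(66) → 129
s5(99) + s1(125) → 224
129 + s4(132) → 261
s3(166) + 224 → 390
261 + 390 → 651
The encoded length is the sum of every internal node's weight: 129 + 224 + 261 + 390 + 651 = 1655 bits.

1655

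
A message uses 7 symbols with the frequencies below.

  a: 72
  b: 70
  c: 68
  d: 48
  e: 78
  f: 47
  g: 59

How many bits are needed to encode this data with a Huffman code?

1248

Build the Huffman tree bottom-up:
combine f(47), d(48) → 95
combine g(59), c(68) → 127
combine b(70), a(72) → 142
combine e(78), 95 → 173
combine 127, 142 → 269
combine 173, 269 → 442
Total encoded bits = sum of merged weights = 95 + 127 + 142 + 173 + 269 + 442 = 1248.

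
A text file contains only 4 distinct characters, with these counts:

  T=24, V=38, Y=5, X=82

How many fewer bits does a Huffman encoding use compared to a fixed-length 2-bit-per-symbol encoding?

Fixed-length: 2 bits × 149 symbols = 298 bits.
Huffman merges:
merge Y(5) and T(24): 29
merge 29 and V(38): 67
merge 67 and X(82): 149
Huffman total = 29 + 67 + 149 = 245 bits.
Saving = 298 − 245 = 53 bits.

53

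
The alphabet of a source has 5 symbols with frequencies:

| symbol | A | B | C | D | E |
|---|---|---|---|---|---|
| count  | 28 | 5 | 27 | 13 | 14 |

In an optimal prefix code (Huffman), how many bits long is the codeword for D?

3

Build the tree from the bottom:
B(5) + D(13) → 18
E(14) + 18 → 32
C(27) + A(28) → 55
32 + 55 → 87
The subtree containing D is merged 3 times, so code length = 3.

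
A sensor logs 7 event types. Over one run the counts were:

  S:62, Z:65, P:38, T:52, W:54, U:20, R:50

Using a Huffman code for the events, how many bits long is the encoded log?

954

Build the Huffman tree bottom-up:
merge U(20) and P(38): 58
merge R(50) and T(52): 102
merge W(54) and 58: 112
merge S(62) and Z(65): 127
merge 102 and 112: 214
merge 127 and 214: 341
Total encoded bits = sum of merged weights = 58 + 102 + 112 + 127 + 214 + 341 = 954.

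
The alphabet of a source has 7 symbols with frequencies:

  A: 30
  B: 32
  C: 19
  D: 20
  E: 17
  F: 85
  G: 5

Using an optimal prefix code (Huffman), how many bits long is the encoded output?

Greedily combine the two least-frequent nodes:
G(5) + E(17) → 22
C(19) + D(20) → 39
22 + A(30) → 52
B(32) + 39 → 71
52 + 71 → 123
F(85) + 123 → 208
Total encoded bits = sum of merged weights = 22 + 39 + 52 + 71 + 123 + 208 = 515.

515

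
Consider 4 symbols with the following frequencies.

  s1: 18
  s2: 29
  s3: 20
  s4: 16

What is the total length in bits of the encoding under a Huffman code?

Build the Huffman tree bottom-up:
s4(16) + s1(18) → 34
s3(20) + s2(29) → 49
34 + 49 → 83
Each symbol's bit-cost is frequency × depth; summing gives 166 bits (equivalently 34 + 49 + 83).

166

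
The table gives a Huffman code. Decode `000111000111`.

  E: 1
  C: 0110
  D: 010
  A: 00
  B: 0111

ABAB

Read left to right; each codeword is recognised as soon as it completes (prefix code):
  00→A | 0111→B | 00→A | 0111→B
Decoded message: ABAB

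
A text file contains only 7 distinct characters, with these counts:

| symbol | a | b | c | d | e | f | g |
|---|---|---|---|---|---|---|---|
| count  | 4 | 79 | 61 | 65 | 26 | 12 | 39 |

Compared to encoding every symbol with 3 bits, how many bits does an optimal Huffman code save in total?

147

Fixed-length: 3 bits × 286 symbols = 858 bits.
Huffman merges:
combine a(4), f(12) → 16
combine 16, e(26) → 42
combine g(39), 42 → 81
combine c(61), d(65) → 126
combine b(79), 81 → 160
combine 126, 160 → 286
Huffman total = 16 + 42 + 81 + 126 + 160 + 286 = 711 bits.
Saving = 858 − 711 = 147 bits.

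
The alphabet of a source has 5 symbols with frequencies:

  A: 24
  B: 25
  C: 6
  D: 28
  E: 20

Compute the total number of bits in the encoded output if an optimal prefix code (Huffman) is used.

Merge the two smallest weights repeatedly:
merge C(6) and E(20): 26
merge A(24) and B(25): 49
merge 26 and D(28): 54
merge 49 and 54: 103
The encoded length is the sum of every internal node's weight: 26 + 49 + 54 + 103 = 232 bits.

232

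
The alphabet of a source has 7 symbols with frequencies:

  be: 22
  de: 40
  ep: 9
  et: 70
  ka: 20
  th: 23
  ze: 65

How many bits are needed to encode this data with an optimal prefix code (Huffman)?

Build the Huffman tree bottom-up:
ep(9) + ka(20) → 29
be(22) + th(23) → 45
29 + de(40) → 69
45 + ze(65) → 110
69 + et(70) → 139
110 + 139 → 249
The encoded length is the sum of every internal node's weight: 29 + 45 + 69 + 110 + 139 + 249 = 641 bits.

641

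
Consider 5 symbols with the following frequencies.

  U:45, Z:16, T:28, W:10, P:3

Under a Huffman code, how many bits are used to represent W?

Huffman merges, smallest pair first:
merge P(3) and W(10): 13
merge 13 and Z(16): 29
merge T(28) and 29: 57
merge U(45) and 57: 102
The subtree containing W is merged 4 times, so code length = 4.

4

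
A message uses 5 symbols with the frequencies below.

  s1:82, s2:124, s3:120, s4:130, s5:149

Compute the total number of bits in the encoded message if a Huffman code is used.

1412

Build the Huffman tree bottom-up:
merge s1(82) and s3(120): 202
merge s2(124) and s4(130): 254
merge s5(149) and 202: 351
merge 254 and 351: 605
Total encoded bits = sum of merged weights = 202 + 254 + 351 + 605 = 1412.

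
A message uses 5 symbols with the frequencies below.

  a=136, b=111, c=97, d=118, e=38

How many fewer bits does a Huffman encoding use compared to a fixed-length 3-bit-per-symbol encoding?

Fixed-length: 3 bits × 500 symbols = 1500 bits.
Huffman merges:
e(38) + c(97) → 135
b(111) + d(118) → 229
135 + a(136) → 271
229 + 271 → 500
Huffman total = 135 + 229 + 271 + 500 = 1135 bits.
Saving = 1500 − 1135 = 365 bits.

365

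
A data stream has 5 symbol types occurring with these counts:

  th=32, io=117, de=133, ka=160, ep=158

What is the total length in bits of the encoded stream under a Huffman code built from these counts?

1349

Greedily combine the two least-frequent nodes:
merge th(32) and io(117): 149
merge de(133) and 149: 282
merge ep(158) and ka(160): 318
merge 282 and 318: 600
Total encoded bits = sum of merged weights = 149 + 282 + 318 + 600 = 1349.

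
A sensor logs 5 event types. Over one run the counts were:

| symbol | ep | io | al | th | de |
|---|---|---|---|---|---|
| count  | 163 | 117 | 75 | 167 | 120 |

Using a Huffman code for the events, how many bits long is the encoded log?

1476

Build the Huffman tree bottom-up:
al(75) + io(117) → 192
de(120) + ep(163) → 283
th(167) + 192 → 359
283 + 359 → 642
Total encoded bits = sum of merged weights = 192 + 283 + 359 + 642 = 1476.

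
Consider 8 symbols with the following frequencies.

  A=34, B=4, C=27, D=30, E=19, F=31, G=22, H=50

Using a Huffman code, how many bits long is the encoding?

624

Build the Huffman tree bottom-up:
merge B(4) and E(19): 23
merge G(22) and 23: 45
merge C(27) and D(30): 57
merge F(31) and A(34): 65
merge 45 and H(50): 95
merge 57 and 65: 122
merge 95 and 122: 217
The encoded length is the sum of every internal node's weight: 23 + 45 + 57 + 65 + 95 + 122 + 217 = 624 bits.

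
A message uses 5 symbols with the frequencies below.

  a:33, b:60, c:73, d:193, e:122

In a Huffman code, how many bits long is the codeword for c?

3

Repeatedly merge the two smallest:
combine a(33), b(60) → 93
combine c(73), 93 → 166
combine e(122), 166 → 288
combine d(193), 288 → 481
c's leaf is at depth 3, giving a 3-bit codeword.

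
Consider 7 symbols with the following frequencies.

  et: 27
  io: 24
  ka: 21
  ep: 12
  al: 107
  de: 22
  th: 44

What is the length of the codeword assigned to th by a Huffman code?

3

Build the tree from the bottom:
ep(12) + ka(21) → 33
de(22) + io(24) → 46
et(27) + 33 → 60
th(44) + 46 → 90
60 + 90 → 150
al(107) + 150 → 257
th sits 3 levels below the root, so its codeword is 3 bits.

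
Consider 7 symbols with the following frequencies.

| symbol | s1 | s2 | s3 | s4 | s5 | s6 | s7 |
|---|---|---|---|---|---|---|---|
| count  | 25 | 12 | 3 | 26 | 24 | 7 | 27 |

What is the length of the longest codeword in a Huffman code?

5

Merge the two lowest-weight nodes at each step:
merge s3(3) and s6(7): 10
merge 10 and s2(12): 22
merge 22 and s5(24): 46
merge s1(25) and s4(26): 51
merge s7(27) and 46: 73
merge 51 and 73: 124
The rarest symbols sit at the bottom; the longest codeword is 5 bits.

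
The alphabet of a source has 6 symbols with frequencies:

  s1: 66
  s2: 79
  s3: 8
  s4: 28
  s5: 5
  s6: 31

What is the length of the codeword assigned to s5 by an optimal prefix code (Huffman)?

5

Repeatedly merge the two smallest:
merge s5(5) and s3(8): 13
merge 13 and s4(28): 41
merge s6(31) and 41: 72
merge s1(66) and 72: 138
merge s2(79) and 138: 217
s5 sits 5 levels below the root, so its codeword is 5 bits.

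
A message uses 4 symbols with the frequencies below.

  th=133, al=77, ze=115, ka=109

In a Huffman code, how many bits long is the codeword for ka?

2

Repeatedly merge the two smallest:
merge al(77) and ka(109): 186
merge ze(115) and th(133): 248
merge 186 and 248: 434
ka sits 2 levels below the root, so its codeword is 2 bits.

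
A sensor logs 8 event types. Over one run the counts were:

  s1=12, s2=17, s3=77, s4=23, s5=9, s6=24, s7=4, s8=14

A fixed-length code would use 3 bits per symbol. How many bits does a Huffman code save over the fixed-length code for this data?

85

Fixed-length: 3 bits × 180 symbols = 540 bits.
Huffman merges:
combine s7(4), s5(9) → 13
combine s1(12), 13 → 25
combine s8(14), s2(17) → 31
combine s4(23), s6(24) → 47
combine 25, 31 → 56
combine 47, 56 → 103
combine s3(77), 103 → 180
Huffman total = 13 + 25 + 31 + 47 + 56 + 103 + 180 = 455 bits.
Saving = 540 − 455 = 85 bits.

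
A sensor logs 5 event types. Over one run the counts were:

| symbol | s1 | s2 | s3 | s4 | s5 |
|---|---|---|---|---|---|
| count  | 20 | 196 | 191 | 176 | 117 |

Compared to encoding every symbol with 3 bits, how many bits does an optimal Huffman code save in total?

563

Fixed-length: 3 bits × 700 symbols = 2100 bits.
Huffman merges:
s1(20) + s5(117) → 137
137 + s4(176) → 313
s3(191) + s2(196) → 387
313 + 387 → 700
Huffman total = 137 + 313 + 387 + 700 = 1537 bits.
Saving = 2100 − 1537 = 563 bits.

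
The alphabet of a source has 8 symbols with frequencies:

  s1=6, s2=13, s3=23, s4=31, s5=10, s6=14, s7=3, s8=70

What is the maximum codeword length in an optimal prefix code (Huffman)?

5

Merge the two lowest-weight nodes at each step:
merge s7(3) and s1(6): 9
merge 9 and s5(10): 19
merge s2(13) and s6(14): 27
merge 19 and s3(23): 42
merge 27 and s4(31): 58
merge 42 and 58: 100
merge s8(70) and 100: 170
The first pair merged (s7, s1) ends up deepest, at depth 5.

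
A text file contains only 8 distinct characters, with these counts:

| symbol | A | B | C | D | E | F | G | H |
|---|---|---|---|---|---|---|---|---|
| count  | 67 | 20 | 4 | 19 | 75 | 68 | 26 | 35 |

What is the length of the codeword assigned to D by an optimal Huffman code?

5

Build the tree from the bottom:
C(4) + D(19) → 23
B(20) + 23 → 43
G(26) + H(35) → 61
43 + 61 → 104
A(67) + F(68) → 135
E(75) + 104 → 179
135 + 179 → 314
The subtree containing D is merged 5 times, so code length = 5.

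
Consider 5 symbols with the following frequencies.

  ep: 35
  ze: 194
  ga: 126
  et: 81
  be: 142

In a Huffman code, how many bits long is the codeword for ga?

2

Repeatedly merge the two smallest:
ep(35) + et(81) → 116
116 + ga(126) → 242
be(142) + ze(194) → 336
242 + 336 → 578
The subtree containing ga is merged 2 times, so code length = 2.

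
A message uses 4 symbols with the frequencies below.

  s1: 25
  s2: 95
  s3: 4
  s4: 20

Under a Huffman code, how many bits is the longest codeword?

Merge the two lowest-weight nodes at each step:
combine s3(4), s4(20) → 24
combine 24, s1(25) → 49
combine 49, s2(95) → 144
Maximum depth reached is 3.

3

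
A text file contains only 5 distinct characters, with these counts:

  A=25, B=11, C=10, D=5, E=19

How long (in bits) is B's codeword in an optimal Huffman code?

Repeatedly merge the two smallest:
D(5) + C(10) → 15
B(11) + 15 → 26
E(19) + A(25) → 44
26 + 44 → 70
The subtree containing B is merged 2 times, so code length = 2.

2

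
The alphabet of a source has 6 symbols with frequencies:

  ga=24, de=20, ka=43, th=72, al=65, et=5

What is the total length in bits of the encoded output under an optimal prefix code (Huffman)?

532

Build the Huffman tree bottom-up:
combine et(5), de(20) → 25
combine ga(24), 25 → 49
combine ka(43), 49 → 92
combine al(65), th(72) → 137
combine 92, 137 → 229
The encoded length is the sum of every internal node's weight: 25 + 49 + 92 + 137 + 229 = 532 bits.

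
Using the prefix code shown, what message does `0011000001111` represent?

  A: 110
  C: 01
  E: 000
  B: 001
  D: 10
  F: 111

Read left to right; each codeword is recognised as soon as it completes (prefix code):
  001→B | 10→D | 000→E | 01→C | 111→F
Decoded message: BDECF

BDECF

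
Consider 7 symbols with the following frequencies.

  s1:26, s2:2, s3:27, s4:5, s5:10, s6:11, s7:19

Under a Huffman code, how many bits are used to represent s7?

Repeatedly merge the two smallest:
merge s2(2) and s4(5): 7
merge 7 and s5(10): 17
merge s6(11) and 17: 28
merge s7(19) and s1(26): 45
merge s3(27) and 28: 55
merge 45 and 55: 100
s7 sits 2 levels below the root, so its codeword is 2 bits.

2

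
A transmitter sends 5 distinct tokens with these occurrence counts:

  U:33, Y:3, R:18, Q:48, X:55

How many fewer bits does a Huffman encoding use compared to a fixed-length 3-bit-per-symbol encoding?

137

Fixed-length: 3 bits × 157 symbols = 471 bits.
Huffman merges:
combine Y(3), R(18) → 21
combine 21, U(33) → 54
combine Q(48), 54 → 102
combine X(55), 102 → 157
Huffman total = 21 + 54 + 102 + 157 = 334 bits.
Saving = 471 − 334 = 137 bits.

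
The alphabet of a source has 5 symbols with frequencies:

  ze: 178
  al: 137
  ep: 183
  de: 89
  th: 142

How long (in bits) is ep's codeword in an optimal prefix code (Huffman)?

2

Huffman merges, smallest pair first:
merge de(89) and al(137): 226
merge th(142) and ze(178): 320
merge ep(183) and 226: 409
merge 320 and 409: 729
ep sits 2 levels below the root, so its codeword is 2 bits.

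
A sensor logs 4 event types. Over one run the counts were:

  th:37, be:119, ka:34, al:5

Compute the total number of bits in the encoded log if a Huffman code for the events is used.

Build the Huffman tree bottom-up:
combine al(5), ka(34) → 39
combine th(37), 39 → 76
combine 76, be(119) → 195
Each symbol's bit-cost is frequency × depth; summing gives 310 bits (equivalently 39 + 76 + 195).

310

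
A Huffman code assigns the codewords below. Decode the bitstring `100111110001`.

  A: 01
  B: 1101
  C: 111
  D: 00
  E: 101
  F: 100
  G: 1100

Read left to right; each codeword is recognised as soon as it completes (prefix code):
  100→F | 111→C | 1100→G | 01→A
Decoded message: FCGA

FCGA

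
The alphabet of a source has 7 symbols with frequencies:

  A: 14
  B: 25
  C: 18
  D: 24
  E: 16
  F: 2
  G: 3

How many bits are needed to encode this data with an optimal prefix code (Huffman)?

Build the Huffman tree bottom-up:
combine F(2), G(3) → 5
combine 5, A(14) → 19
combine E(16), C(18) → 34
combine 19, D(24) → 43
combine B(25), 34 → 59
combine 43, 59 → 102
Each symbol's bit-cost is frequency × depth; summing gives 262 bits (equivalently 5 + 19 + 34 + 43 + 59 + 102).

262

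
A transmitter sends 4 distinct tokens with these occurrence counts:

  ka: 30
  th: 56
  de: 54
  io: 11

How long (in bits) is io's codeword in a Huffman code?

3

Huffman merges, smallest pair first:
merge io(11) and ka(30): 41
merge 41 and de(54): 95
merge th(56) and 95: 151
The subtree containing io is merged 3 times, so code length = 3.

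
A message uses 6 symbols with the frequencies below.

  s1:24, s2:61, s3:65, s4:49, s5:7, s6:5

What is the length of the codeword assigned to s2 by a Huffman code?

2

Huffman merges, smallest pair first:
combine s6(5), s5(7) → 12
combine 12, s1(24) → 36
combine 36, s4(49) → 85
combine s2(61), s3(65) → 126
combine 85, 126 → 211
The subtree containing s2 is merged 2 times, so code length = 2.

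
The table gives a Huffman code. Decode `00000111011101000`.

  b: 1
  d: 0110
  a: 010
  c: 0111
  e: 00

Read left to right; each codeword is recognised as soon as it completes (prefix code):
  00→e | 00→e | 0111→c | 0111→c | 010→a | 00→e
Decoded message: eeccae

eeccae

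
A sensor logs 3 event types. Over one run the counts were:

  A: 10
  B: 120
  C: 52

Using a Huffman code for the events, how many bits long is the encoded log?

244

Build the Huffman tree bottom-up:
merge A(10) and C(52): 62
merge 62 and B(120): 182
Each symbol's bit-cost is frequency × depth; summing gives 244 bits (equivalently 62 + 182).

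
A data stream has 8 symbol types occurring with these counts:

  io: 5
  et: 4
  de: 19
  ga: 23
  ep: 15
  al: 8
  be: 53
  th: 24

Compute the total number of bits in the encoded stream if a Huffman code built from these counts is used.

402

Merge the two smallest weights repeatedly:
et(4) + io(5) → 9
al(8) + 9 → 17
ep(15) + 17 → 32
de(19) + ga(23) → 42
th(24) + 32 → 56
42 + be(53) → 95
56 + 95 → 151
The encoded length is the sum of every internal node's weight: 9 + 17 + 32 + 42 + 56 + 95 + 151 = 402 bits.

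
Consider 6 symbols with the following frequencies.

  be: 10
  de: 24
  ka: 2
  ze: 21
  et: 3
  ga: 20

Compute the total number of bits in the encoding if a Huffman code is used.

180

Greedily combine the two least-frequent nodes:
combine ka(2), et(3) → 5
combine 5, be(10) → 15
combine 15, ga(20) → 35
combine ze(21), de(24) → 45
combine 35, 45 → 80
Total encoded bits = sum of merged weights = 5 + 15 + 35 + 45 + 80 = 180.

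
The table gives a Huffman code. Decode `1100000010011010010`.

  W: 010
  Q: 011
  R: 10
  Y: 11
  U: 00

Read left to right; each codeword is recognised as soon as it completes (prefix code):
  11→Y | 00→U | 00→U | 00→U | 10→R | 011→Q | 010→W | 010→W
Decoded message: YUUURQWW

YUUURQWW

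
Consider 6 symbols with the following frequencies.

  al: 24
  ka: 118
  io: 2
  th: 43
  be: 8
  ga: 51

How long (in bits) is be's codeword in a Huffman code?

Repeatedly merge the two smallest:
combine io(2), be(8) → 10
combine 10, al(24) → 34
combine 34, th(43) → 77
combine ga(51), 77 → 128
combine ka(118), 128 → 246
be's leaf is at depth 5, giving a 5-bit codeword.

5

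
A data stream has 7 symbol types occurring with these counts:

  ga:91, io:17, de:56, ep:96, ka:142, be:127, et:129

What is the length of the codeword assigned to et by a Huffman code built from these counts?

2

Repeatedly merge the two smallest:
merge io(17) and de(56): 73
merge 73 and ga(91): 164
merge ep(96) and be(127): 223
merge et(129) and ka(142): 271
merge 164 and 223: 387
merge 271 and 387: 658
et sits 2 levels below the root, so its codeword is 2 bits.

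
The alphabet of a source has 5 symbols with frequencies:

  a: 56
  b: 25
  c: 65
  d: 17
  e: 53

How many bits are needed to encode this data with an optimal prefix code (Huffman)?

Greedily combine the two least-frequent nodes:
d(17) + b(25) → 42
42 + e(53) → 95
a(56) + c(65) → 121
95 + 121 → 216
The encoded length is the sum of every internal node's weight: 42 + 95 + 121 + 216 = 474 bits.

474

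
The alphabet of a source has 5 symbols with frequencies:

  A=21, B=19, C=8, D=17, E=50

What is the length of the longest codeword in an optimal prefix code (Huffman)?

3

Merge the two lowest-weight nodes at each step:
C(8) + D(17) → 25
B(19) + A(21) → 40
25 + 40 → 65
E(50) + 65 → 115
The first pair merged (C, D) ends up deepest, at depth 3.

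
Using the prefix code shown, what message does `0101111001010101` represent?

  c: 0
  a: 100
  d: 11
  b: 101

cbdabcb

Read left to right; each codeword is recognised as soon as it completes (prefix code):
  0→c | 101→b | 11→d | 100→a | 101→b | 0→c | 101→b
Decoded message: cbdabcb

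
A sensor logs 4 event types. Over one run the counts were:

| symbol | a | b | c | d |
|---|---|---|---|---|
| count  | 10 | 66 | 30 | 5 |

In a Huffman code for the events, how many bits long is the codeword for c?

Huffman merges, smallest pair first:
merge d(5) and a(10): 15
merge 15 and c(30): 45
merge 45 and b(66): 111
The subtree containing c is merged 2 times, so code length = 2.

2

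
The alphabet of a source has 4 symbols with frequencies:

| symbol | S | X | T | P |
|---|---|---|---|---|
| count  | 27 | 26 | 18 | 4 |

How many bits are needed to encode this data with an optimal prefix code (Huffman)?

Greedily combine the two least-frequent nodes:
P(4) + T(18) → 22
22 + X(26) → 48
S(27) + 48 → 75
The encoded length is the sum of every internal node's weight: 22 + 48 + 75 = 145 bits.

145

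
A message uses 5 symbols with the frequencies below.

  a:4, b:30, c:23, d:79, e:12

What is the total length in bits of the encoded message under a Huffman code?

272

Greedily combine the two least-frequent nodes:
combine a(4), e(12) → 16
combine 16, c(23) → 39
combine b(30), 39 → 69
combine 69, d(79) → 148
Each symbol's bit-cost is frequency × depth; summing gives 272 bits (equivalently 16 + 39 + 69 + 148).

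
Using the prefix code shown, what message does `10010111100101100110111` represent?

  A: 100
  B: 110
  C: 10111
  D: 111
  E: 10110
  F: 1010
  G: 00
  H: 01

ACAEHC

Read left to right; each codeword is recognised as soon as it completes (prefix code):
  100→A | 10111→C | 100→A | 10110→E | 01→H | 10111→C
Decoded message: ACAEHC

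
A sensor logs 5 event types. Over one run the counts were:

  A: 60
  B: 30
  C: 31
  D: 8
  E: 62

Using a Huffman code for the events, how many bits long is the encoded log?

420

Build the Huffman tree bottom-up:
combine D(8), B(30) → 38
combine C(31), 38 → 69
combine A(60), E(62) → 122
combine 69, 122 → 191
Each symbol's bit-cost is frequency × depth; summing gives 420 bits (equivalently 38 + 69 + 122 + 191).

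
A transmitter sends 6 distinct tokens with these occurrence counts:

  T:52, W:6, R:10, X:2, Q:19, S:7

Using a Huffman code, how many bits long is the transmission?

188

Build the Huffman tree bottom-up:
merge X(2) and W(6): 8
merge S(7) and 8: 15
merge R(10) and 15: 25
merge Q(19) and 25: 44
merge 44 and T(52): 96
Each symbol's bit-cost is frequency × depth; summing gives 188 bits (equivalently 8 + 15 + 25 + 44 + 96).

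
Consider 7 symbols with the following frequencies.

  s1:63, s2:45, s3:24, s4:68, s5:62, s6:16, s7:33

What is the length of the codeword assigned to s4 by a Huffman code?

2

Build the tree from the bottom:
merge s6(16) and s3(24): 40
merge s7(33) and 40: 73
merge s2(45) and s5(62): 107
merge s1(63) and s4(68): 131
merge 73 and 107: 180
merge 131 and 180: 311
s4's leaf is at depth 2, giving a 2-bit codeword.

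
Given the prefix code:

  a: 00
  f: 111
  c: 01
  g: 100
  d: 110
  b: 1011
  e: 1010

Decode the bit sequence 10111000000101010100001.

bgaaeeac

Read left to right; each codeword is recognised as soon as it completes (prefix code):
  1011→b | 100→g | 00→a | 00→a | 1010→e | 1010→e | 00→a | 01→c
Decoded message: bgaaeeac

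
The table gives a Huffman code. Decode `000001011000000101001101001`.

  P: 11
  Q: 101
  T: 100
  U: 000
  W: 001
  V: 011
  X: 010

Read left to right; each codeword is recognised as soon as it completes (prefix code):
  000→U | 001→W | 011→V | 000→U | 000→U | 101→Q | 001→W | 101→Q | 001→W
Decoded message: UWVUUQWQW

UWVUUQWQW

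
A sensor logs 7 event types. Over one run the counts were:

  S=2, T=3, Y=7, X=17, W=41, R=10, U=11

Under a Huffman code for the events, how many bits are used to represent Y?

4

Build the tree from the bottom:
S(2) + T(3) → 5
5 + Y(7) → 12
R(10) + U(11) → 21
12 + X(17) → 29
21 + 29 → 50
W(41) + 50 → 91
Y's leaf is at depth 4, giving a 4-bit codeword.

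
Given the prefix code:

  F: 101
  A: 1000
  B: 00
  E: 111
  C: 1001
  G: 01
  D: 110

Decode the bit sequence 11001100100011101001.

DGCBGDC

Read left to right; each codeword is recognised as soon as it completes (prefix code):
  110→D | 01→G | 1001→C | 00→B | 01→G | 110→D | 1001→C
Decoded message: DGCBGDC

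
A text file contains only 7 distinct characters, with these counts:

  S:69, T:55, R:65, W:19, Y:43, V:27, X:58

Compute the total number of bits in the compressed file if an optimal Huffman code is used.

Greedily combine the two least-frequent nodes:
merge W(19) and V(27): 46
merge Y(43) and 46: 89
merge T(55) and X(58): 113
merge R(65) and S(69): 134
merge 89 and 113: 202
merge 134 and 202: 336
Total encoded bits = sum of merged weights = 46 + 89 + 113 + 134 + 202 + 336 = 920.

920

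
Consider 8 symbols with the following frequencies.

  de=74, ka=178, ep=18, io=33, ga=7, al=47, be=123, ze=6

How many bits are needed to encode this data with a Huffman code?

Greedily combine the two least-frequent nodes:
combine ze(6), ga(7) → 13
combine 13, ep(18) → 31
combine 31, io(33) → 64
combine al(47), 64 → 111
combine de(74), 111 → 185
combine be(123), ka(178) → 301
combine 185, 301 → 486
Total encoded bits = sum of merged weights = 13 + 31 + 64 + 111 + 185 + 301 + 486 = 1191.

1191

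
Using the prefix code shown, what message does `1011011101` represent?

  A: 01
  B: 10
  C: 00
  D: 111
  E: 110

BEDA

Read left to right; each codeword is recognised as soon as it completes (prefix code):
  10→B | 110→E | 111→D | 01→A
Decoded message: BEDA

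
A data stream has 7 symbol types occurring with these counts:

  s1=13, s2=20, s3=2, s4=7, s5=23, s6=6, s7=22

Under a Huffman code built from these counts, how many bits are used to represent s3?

Build the tree from the bottom:
merge s3(2) and s6(6): 8
merge s4(7) and 8: 15
merge s1(13) and 15: 28
merge s2(20) and s7(22): 42
merge s5(23) and 28: 51
merge 42 and 51: 93
s3's leaf is at depth 5, giving a 5-bit codeword.

5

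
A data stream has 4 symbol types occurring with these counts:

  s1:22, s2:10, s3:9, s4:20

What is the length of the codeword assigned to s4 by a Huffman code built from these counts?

2

Build the tree from the bottom:
merge s3(9) and s2(10): 19
merge 19 and s4(20): 39
merge s1(22) and 39: 61
s4's leaf is at depth 2, giving a 2-bit codeword.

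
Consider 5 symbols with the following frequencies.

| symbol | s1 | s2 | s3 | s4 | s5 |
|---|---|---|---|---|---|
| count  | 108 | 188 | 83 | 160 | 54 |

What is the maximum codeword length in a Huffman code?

3

Merge the two lowest-weight nodes at each step:
combine s5(54), s3(83) → 137
combine s1(108), 137 → 245
combine s4(160), s2(188) → 348
combine 245, 348 → 593
The rarest symbols sit at the bottom; the longest codeword is 3 bits.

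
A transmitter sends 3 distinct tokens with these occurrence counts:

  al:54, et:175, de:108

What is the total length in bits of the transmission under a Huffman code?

Merge the two smallest weights repeatedly:
merge al(54) and de(108): 162
merge 162 and et(175): 337
Each symbol's bit-cost is frequency × depth; summing gives 499 bits (equivalently 162 + 337).

499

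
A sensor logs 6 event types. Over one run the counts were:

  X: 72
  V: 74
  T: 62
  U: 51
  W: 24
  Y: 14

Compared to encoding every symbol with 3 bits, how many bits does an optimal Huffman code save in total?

170

Fixed-length: 3 bits × 297 symbols = 891 bits.
Huffman merges:
merge Y(14) and W(24): 38
merge 38 and U(51): 89
merge T(62) and X(72): 134
merge V(74) and 89: 163
merge 134 and 163: 297
Huffman total = 38 + 89 + 134 + 163 + 297 = 721 bits.
Saving = 891 − 721 = 170 bits.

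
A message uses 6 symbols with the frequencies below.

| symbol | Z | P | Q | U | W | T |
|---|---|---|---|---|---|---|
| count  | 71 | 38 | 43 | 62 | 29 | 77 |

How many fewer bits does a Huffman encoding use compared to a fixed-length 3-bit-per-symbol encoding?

148

Fixed-length: 3 bits × 320 symbols = 960 bits.
Huffman merges:
merge W(29) and P(38): 67
merge Q(43) and U(62): 105
merge 67 and Z(71): 138
merge T(77) and 105: 182
merge 138 and 182: 320
Huffman total = 67 + 105 + 138 + 182 + 320 = 812 bits.
Saving = 960 − 812 = 148 bits.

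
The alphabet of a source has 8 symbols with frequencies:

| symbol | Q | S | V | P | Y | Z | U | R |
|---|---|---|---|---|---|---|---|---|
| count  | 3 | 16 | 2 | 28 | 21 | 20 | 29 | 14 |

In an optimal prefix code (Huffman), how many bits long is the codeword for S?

Repeatedly merge the two smallest:
V(2) + Q(3) → 5
5 + R(14) → 19
S(16) + 19 → 35
Z(20) + Y(21) → 41
P(28) + U(29) → 57
35 + 41 → 76
57 + 76 → 133
S's leaf is at depth 3, giving a 3-bit codeword.

3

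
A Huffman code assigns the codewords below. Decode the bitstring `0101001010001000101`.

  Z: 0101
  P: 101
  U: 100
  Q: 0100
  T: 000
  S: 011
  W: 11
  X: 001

Read left to right; each codeword is recognised as soon as it completes (prefix code):
  0101→Z | 001→X | 0100→Q | 0100→Q | 0101→Z
Decoded message: ZXQQZ

ZXQQZ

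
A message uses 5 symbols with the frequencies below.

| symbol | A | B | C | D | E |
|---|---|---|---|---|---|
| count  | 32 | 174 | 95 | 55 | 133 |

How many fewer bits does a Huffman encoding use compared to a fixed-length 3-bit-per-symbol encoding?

402

Fixed-length: 3 bits × 489 symbols = 1467 bits.
Huffman merges:
A(32) + D(55) → 87
87 + C(95) → 182
E(133) + B(174) → 307
182 + 307 → 489
Huffman total = 87 + 182 + 307 + 489 = 1065 bits.
Saving = 1467 − 1065 = 402 bits.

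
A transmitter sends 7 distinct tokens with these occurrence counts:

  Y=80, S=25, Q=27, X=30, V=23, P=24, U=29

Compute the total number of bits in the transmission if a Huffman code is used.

634

Build the Huffman tree bottom-up:
combine V(23), P(24) → 47
combine S(25), Q(27) → 52
combine U(29), X(30) → 59
combine 47, 52 → 99
combine 59, Y(80) → 139
combine 99, 139 → 238
Each symbol's bit-cost is frequency × depth; summing gives 634 bits (equivalently 47 + 52 + 59 + 99 + 139 + 238).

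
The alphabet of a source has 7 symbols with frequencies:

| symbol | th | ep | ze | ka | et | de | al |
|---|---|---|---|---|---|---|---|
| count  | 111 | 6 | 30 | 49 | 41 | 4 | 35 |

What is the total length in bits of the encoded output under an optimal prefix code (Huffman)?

Merge the two smallest weights repeatedly:
de(4) + ep(6) → 10
10 + ze(30) → 40
al(35) + 40 → 75
et(41) + ka(49) → 90
75 + 90 → 165
th(111) + 165 → 276
Each symbol's bit-cost is frequency × depth; summing gives 656 bits (equivalently 10 + 40 + 75 + 90 + 165 + 276).

656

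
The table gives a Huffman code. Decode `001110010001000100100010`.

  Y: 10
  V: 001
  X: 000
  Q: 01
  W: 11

VWVXYVVXY

Read left to right; each codeword is recognised as soon as it completes (prefix code):
  001→V | 11→W | 001→V | 000→X | 10→Y | 001→V | 001→V | 000→X | 10→Y
Decoded message: VWVXYVVXY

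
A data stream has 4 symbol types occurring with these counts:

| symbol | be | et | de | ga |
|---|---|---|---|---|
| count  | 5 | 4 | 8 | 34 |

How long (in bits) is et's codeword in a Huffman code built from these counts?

3

Huffman merges, smallest pair first:
merge et(4) and be(5): 9
merge de(8) and 9: 17
merge 17 and ga(34): 51
et's leaf is at depth 3, giving a 3-bit codeword.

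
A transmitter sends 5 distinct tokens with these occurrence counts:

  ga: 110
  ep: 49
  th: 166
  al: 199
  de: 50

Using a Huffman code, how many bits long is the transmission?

1247

Greedily combine the two least-frequent nodes:
merge ep(49) and de(50): 99
merge 99 and ga(110): 209
merge th(166) and al(199): 365
merge 209 and 365: 574
Total encoded bits = sum of merged weights = 99 + 209 + 365 + 574 = 1247.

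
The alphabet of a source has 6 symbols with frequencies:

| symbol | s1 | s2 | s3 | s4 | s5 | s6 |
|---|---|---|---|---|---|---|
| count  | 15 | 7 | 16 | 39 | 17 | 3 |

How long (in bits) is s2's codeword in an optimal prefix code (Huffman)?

Build the tree from the bottom:
merge s6(3) and s2(7): 10
merge 10 and s1(15): 25
merge s3(16) and s5(17): 33
merge 25 and 33: 58
merge s4(39) and 58: 97
s2 sits 4 levels below the root, so its codeword is 4 bits.

4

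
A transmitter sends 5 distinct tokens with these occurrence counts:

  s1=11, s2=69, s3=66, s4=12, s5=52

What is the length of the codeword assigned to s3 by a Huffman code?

2

Build the tree from the bottom:
merge s1(11) and s4(12): 23
merge 23 and s5(52): 75
merge s3(66) and s2(69): 135
merge 75 and 135: 210
s3 sits 2 levels below the root, so its codeword is 2 bits.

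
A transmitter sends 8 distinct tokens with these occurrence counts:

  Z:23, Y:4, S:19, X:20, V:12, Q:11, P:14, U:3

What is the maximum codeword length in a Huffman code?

Merge the two lowest-weight nodes at each step:
combine U(3), Y(4) → 7
combine 7, Q(11) → 18
combine V(12), P(14) → 26
combine 18, S(19) → 37
combine X(20), Z(23) → 43
combine 26, 37 → 63
combine 43, 63 → 106
The rarest symbols sit at the bottom; the longest codeword is 5 bits.

5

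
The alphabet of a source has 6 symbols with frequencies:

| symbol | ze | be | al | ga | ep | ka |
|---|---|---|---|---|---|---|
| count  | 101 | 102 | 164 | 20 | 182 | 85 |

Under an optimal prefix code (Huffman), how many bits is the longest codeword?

3

Merge the two lowest-weight nodes at each step:
ga(20) + ka(85) → 105
ze(101) + be(102) → 203
105 + al(164) → 269
ep(182) + 203 → 385
269 + 385 → 654
Maximum depth reached is 3.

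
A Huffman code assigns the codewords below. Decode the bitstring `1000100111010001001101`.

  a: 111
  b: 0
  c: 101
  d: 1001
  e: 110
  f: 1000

Read left to right; each codeword is recognised as soon as it completes (prefix code):
  1000→f | 1001→d | 110→e | 1000→f | 1001→d | 101→c
Decoded message: fdefdc

fdefdc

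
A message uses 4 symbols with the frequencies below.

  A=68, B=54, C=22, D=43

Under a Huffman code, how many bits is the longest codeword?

3

Merge the two lowest-weight nodes at each step:
C(22) + D(43) → 65
B(54) + 65 → 119
A(68) + 119 → 187
Maximum depth reached is 3.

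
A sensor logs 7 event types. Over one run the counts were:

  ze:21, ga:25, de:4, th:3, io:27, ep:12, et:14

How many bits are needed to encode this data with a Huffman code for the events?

Greedily combine the two least-frequent nodes:
merge th(3) and de(4): 7
merge 7 and ep(12): 19
merge et(14) and 19: 33
merge ze(21) and ga(25): 46
merge io(27) and 33: 60
merge 46 and 60: 106
The encoded length is the sum of every internal node's weight: 7 + 19 + 33 + 46 + 60 + 106 = 271 bits.

271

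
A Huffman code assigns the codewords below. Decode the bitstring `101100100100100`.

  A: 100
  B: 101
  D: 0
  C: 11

Read left to right; each codeword is recognised as soon as it completes (prefix code):
  101→B | 100→A | 100→A | 100→A | 100→A
Decoded message: BAAAA

BAAAA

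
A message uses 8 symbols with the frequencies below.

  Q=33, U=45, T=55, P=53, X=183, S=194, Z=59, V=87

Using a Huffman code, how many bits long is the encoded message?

1936

Build the Huffman tree bottom-up:
combine Q(33), U(45) → 78
combine P(53), T(55) → 108
combine Z(59), 78 → 137
combine V(87), 108 → 195
combine 137, X(183) → 320
combine S(194), 195 → 389
combine 320, 389 → 709
The encoded length is the sum of every internal node's weight: 78 + 108 + 137 + 195 + 320 + 389 + 709 = 1936 bits.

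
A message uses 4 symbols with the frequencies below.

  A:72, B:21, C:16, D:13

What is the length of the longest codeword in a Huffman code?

Merge the two lowest-weight nodes at each step:
D(13) + C(16) → 29
B(21) + 29 → 50
50 + A(72) → 122
Maximum depth reached is 3.

3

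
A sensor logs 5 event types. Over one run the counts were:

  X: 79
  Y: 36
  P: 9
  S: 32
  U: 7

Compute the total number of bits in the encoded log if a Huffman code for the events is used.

311

Build the Huffman tree bottom-up:
combine U(7), P(9) → 16
combine 16, S(32) → 48
combine Y(36), 48 → 84
combine X(79), 84 → 163
The encoded length is the sum of every internal node's weight: 16 + 48 + 84 + 163 = 311 bits.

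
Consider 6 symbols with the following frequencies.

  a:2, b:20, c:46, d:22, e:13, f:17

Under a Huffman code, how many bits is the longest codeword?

Merge the two lowest-weight nodes at each step:
merge a(2) and e(13): 15
merge 15 and f(17): 32
merge b(20) and d(22): 42
merge 32 and 42: 74
merge c(46) and 74: 120
The rarest symbols sit at the bottom; the longest codeword is 4 bits.

4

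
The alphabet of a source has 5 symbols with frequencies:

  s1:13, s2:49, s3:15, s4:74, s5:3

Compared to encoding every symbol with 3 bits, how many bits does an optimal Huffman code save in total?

Fixed-length: 3 bits × 154 symbols = 462 bits.
Huffman merges:
merge s5(3) and s1(13): 16
merge s3(15) and 16: 31
merge 31 and s2(49): 80
merge s4(74) and 80: 154
Huffman total = 16 + 31 + 80 + 154 = 281 bits.
Saving = 462 − 281 = 181 bits.

181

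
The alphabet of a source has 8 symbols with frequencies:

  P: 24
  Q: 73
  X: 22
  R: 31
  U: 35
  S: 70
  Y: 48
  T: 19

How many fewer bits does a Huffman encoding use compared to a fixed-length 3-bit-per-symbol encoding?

47

Fixed-length: 3 bits × 322 symbols = 966 bits.
Huffman merges:
combine T(19), X(22) → 41
combine P(24), R(31) → 55
combine U(35), 41 → 76
combine Y(48), 55 → 103
combine S(70), Q(73) → 143
combine 76, 103 → 179
combine 143, 179 → 322
Huffman total = 41 + 55 + 76 + 103 + 143 + 179 + 322 = 919 bits.
Saving = 966 − 919 = 47 bits.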